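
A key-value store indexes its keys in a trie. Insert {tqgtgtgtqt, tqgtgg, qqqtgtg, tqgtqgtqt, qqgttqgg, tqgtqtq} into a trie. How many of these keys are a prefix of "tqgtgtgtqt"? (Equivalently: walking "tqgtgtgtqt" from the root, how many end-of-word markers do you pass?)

1

Traverse "tqgtgtgtqt" character by character; count nodes along the way that are marked as word ends.
Prefixes of the query that are stored words: "tqgtgtgtqt"
Count: 1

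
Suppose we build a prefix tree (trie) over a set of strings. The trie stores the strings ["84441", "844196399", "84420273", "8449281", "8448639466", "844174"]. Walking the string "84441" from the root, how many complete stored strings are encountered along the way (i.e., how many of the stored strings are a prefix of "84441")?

Check each prefix of "84441" against the stored set — each match is an end-marker on the path.
Prefixes of the query that are stored words: "84441"
Count: 1

1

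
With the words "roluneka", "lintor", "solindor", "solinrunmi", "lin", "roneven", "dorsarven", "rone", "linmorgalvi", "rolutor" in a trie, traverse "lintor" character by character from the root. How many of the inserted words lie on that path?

Traverse "lintor" character by character; count nodes along the way that are marked as word ends.
Prefixes of the query that are stored words: "lin", "lintor"
Count: 2

2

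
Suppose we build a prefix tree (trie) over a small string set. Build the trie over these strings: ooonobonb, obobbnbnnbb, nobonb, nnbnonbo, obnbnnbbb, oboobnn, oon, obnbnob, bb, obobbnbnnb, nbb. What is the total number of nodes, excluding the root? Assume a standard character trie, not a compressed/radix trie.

50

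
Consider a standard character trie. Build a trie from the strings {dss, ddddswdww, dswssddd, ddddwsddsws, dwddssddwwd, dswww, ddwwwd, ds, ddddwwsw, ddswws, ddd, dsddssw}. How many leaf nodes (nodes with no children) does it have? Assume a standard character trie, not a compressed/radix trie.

10

A leaf is a node with no children — equivalently, the end of a word that is not a proper prefix of any other stored word.
Those words: "ddddswdww", "ddddwsddsws", "ddddwwsw", "ddswws", "ddwwwd", "dsddssw", "dss", "dswssddd", "dswww", "dwddssddwwd"
Leaf count: 10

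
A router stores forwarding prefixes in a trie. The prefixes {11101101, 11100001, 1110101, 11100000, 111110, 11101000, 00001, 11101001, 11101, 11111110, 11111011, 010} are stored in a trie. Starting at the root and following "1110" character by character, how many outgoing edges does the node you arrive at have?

2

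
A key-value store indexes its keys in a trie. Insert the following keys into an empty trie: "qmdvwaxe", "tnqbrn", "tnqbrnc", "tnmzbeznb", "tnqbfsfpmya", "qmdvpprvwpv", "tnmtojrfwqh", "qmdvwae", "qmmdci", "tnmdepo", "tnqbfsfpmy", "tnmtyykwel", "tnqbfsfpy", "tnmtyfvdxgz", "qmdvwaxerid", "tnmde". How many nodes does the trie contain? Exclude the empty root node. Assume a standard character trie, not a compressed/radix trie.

Trace insertions, counting only characters that open a new branch:
  "qmdvwaxe" → 8 new (q, m, d, v, w, a, x, e)
  "tnqbrn" → 6 new (t, n, q, b, r, n)
  "tnqbrnc" → prefix "tnqbrn" already present; 1 new (c)
  "tnmzbeznb" → prefix "tn" already present; 7 new (m, z, b, e, z, n, b)
  "tnqbfsfpmya" → prefix "tnqb" already present; 7 new (f, s, f, p, m, y, a)
  "qmdvpprvwpv" → prefix "qmdv" already present; 7 new (p, p, r, v, w, p, v)
  "tnmtojrfwqh" → prefix "tnm" already present; 8 new (t, o, j, r, f, w, q, h)
  "qmdvwae" → prefix "qmdvwa" already present; 1 new (e)
  "qmmdci" → prefix "qm" already present; 4 new (m, d, c, i)
  "tnmdepo" → prefix "tnm" already present; 4 new (d, e, p, o)
  "tnqbfsfpmy" → prefix "tnqbfsfpmy" already present; 0 new (none)
  "tnmtyykwel" → prefix "tnmt" already present; 6 new (y, y, k, w, e, l)
  "tnqbfsfpy" → prefix "tnqbfsfp" already present; 1 new (y)
  "tnmtyfvdxgz" → prefix "tnmty" already present; 6 new (f, v, d, x, g, z)
  "qmdvwaxerid" → prefix "qmdvwaxe" already present; 3 new (r, i, d)
  "tnmde" → prefix "tnmde" already present; 0 new (none)
Total nodes = 8 + 6 + 1 + 7 + 7 + 7 + 8 + 1 + 4 + 4 + 0 + 6 + 1 + 6 + 3 + 0 = 69

69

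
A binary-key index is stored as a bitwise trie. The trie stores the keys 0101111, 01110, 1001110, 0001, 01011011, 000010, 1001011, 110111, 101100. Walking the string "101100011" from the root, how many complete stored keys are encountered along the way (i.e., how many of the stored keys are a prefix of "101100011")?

1

Traverse "101100011" character by character; count nodes along the way that are marked as word ends.
Prefixes of the query that are stored words: "101100"
Count: 1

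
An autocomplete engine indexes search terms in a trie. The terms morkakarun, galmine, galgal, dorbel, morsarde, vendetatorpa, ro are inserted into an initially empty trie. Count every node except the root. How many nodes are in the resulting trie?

45

For each word, the new-node count is its length minus the longest prefix already in the trie:
  "morkakarun" → 10 new (m, o, r, k, a, k, a, r, u, n)
  "galmine" → 7 new (g, a, l, m, i, n, e)
  "galgal" → prefix "gal" already present; 3 new (g, a, l)
  "dorbel" → 6 new (d, o, r, b, e, l)
  "morsarde" → prefix "mor" already present; 5 new (s, a, r, d, e)
  "vendetatorpa" → 12 new (v, e, n, d, e, t, a, t, o, r, p, a)
  "ro" → 2 new (r, o)
Total nodes = 10 + 7 + 3 + 6 + 5 + 12 + 2 = 45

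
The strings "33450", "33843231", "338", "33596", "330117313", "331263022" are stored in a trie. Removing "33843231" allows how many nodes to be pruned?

5

Walk "33843231" from the leaf back toward the root, removing each node that no remaining word uses.
The suffix "43231" (5 nodes) is used only by "33843231"; "338" is itself a stored word, so pruning stops there.
Nodes removed: 5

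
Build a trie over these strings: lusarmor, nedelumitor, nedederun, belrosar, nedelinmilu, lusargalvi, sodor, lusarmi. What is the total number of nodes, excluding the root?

Trace insertions, counting only characters that open a new branch:
  "lusarmor" → 8 new (l, u, s, a, r, m, o, r)
  "nedelumitor" → 11 new (n, e, d, e, l, u, m, i, t, o, r)
  "nedederun" → prefix "nede" already present; 5 new (d, e, r, u, n)
  "belrosar" → 8 new (b, e, l, r, o, s, a, r)
  "nedelinmilu" → prefix "nedel" already present; 6 new (i, n, m, i, l, u)
  "lusargalvi" → prefix "lusar" already present; 5 new (g, a, l, v, i)
  "sodor" → 5 new (s, o, d, o, r)
  "lusarmi" → prefix "lusarm" already present; 1 new (i)
Total nodes = 8 + 11 + 5 + 8 + 6 + 5 + 5 + 1 = 49

49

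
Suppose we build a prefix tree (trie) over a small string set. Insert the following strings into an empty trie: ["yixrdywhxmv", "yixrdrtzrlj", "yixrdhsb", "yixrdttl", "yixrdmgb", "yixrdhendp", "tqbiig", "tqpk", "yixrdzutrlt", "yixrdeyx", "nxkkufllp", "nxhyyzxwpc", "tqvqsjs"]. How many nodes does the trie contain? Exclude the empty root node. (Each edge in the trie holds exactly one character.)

69

Insert word by word; a character creates a node only if that edge doesn't already exist:
  "yixrdywhxmv" → 11 new (y, i, x, r, d, y, w, h, x, m, v)
  "yixrdrtzrlj" → prefix "yixrd" already present; 6 new (r, t, z, r, l, j)
  "yixrdhsb" → prefix "yixrd" already present; 3 new (h, s, b)
  "yixrdttl" → prefix "yixrd" already present; 3 new (t, t, l)
  "yixrdmgb" → prefix "yixrd" already present; 3 new (m, g, b)
  "yixrdhendp" → prefix "yixrdh" already present; 4 new (e, n, d, p)
  "tqbiig" → 6 new (t, q, b, i, i, g)
  "tqpk" → prefix "tq" already present; 2 new (p, k)
  "yixrdzutrlt" → prefix "yixrd" already present; 6 new (z, u, t, r, l, t)
  "yixrdeyx" → prefix "yixrd" already present; 3 new (e, y, x)
  "nxkkufllp" → 9 new (n, x, k, k, u, f, l, l, p)
  "nxhyyzxwpc" → prefix "nx" already present; 8 new (h, y, y, z, x, w, p, c)
  "tqvqsjs" → prefix "tq" already present; 5 new (v, q, s, j, s)
Total nodes = 11 + 6 + 3 + 3 + 3 + 4 + 6 + 2 + 6 + 3 + 9 + 8 + 5 = 69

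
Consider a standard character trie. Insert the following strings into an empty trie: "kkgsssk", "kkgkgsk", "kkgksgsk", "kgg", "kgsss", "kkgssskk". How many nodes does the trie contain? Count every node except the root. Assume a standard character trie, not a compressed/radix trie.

Count nodes per top-level branch (shared prefixes stored once):
  'k'-branch (kgg, kgsss, kkgkgsk, kkgksgsk, kkgsssk, kkgssskk): 21 nodes
Sum: 21

21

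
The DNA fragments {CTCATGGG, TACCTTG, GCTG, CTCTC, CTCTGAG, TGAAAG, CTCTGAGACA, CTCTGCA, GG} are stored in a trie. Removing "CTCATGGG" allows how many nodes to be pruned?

After clearing the end-marker at "CTCATGGG", prune upward until reaching a node still needed by another word.
The suffix "ATGGG" (5 nodes) is used only by "CTCATGGG"; the node for "CTC" still has the child "T", so pruning stops there.
Nodes removed: 5

5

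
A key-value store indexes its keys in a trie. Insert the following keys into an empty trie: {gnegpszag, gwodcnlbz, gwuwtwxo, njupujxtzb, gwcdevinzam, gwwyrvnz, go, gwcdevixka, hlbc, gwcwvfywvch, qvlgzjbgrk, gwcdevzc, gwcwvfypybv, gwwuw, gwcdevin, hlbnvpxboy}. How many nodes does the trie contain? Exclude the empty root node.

For each word, the new-node count is its length minus the longest prefix already in the trie:
  "gnegpszag" → 9 new (g, n, e, g, p, s, z, a, g)
  "gwodcnlbz" → prefix "g" already present; 8 new (w, o, d, c, n, l, b, z)
  "gwuwtwxo" → prefix "gw" already present; 6 new (u, w, t, w, x, o)
  "njupujxtzb" → 10 new (n, j, u, p, u, j, x, t, z, b)
  "gwcdevinzam" → prefix "gw" already present; 9 new (c, d, e, v, i, n, z, a, m)
  "gwwyrvnz" → prefix "gw" already present; 6 new (w, y, r, v, n, z)
  "go" → prefix "g" already present; 1 new (o)
  "gwcdevixka" → prefix "gwcdevi" already present; 3 new (x, k, a)
  "hlbc" → 4 new (h, l, b, c)
  "gwcwvfywvch" → prefix "gwc" already present; 8 new (w, v, f, y, w, v, c, h)
  "qvlgzjbgrk" → 10 new (q, v, l, g, z, j, b, g, r, k)
  "gwcdevzc" → prefix "gwcdev" already present; 2 new (z, c)
  "gwcwvfypybv" → prefix "gwcwvfy" already present; 4 new (p, y, b, v)
  "gwwuw" → prefix "gww" already present; 2 new (u, w)
  "gwcdevin" → prefix "gwcdevin" already present; 0 new (none)
  "hlbnvpxboy" → prefix "hlb" already present; 7 new (n, v, p, x, b, o, y)
Total nodes = 9 + 8 + 6 + 10 + 9 + 6 + 1 + 3 + 4 + 8 + 10 + 2 + 4 + 2 + 0 + 7 = 89

89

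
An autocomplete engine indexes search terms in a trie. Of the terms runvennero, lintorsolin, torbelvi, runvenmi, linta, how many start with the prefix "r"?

2

Traverse to the node for "r", then collect every word in that subtree.
Words under "r": runvenmi, runvennero
Count: 2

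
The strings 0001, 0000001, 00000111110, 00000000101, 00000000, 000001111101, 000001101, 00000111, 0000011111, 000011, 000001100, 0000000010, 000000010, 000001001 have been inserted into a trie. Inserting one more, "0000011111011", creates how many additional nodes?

1

The longest prefix of "0000011111011" already in the trie is "000001111101" (length 12).
New nodes needed: |"0000011111011"| − 12 = 13 − 12 = 1.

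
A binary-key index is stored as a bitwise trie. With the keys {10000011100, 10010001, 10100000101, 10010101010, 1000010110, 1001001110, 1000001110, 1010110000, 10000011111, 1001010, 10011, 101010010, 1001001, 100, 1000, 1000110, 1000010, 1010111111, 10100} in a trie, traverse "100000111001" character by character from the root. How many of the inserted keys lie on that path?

4

Traverse "100000111001" character by character; count nodes along the way that are marked as word ends.
Prefixes of the query that are stored words: "100", "1000", "1000001110", "10000011100"
Count: 4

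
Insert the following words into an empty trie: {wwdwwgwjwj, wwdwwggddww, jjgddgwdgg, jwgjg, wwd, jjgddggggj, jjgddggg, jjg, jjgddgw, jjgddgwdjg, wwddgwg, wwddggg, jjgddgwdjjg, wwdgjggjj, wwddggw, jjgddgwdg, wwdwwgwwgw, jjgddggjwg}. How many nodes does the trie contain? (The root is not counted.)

56

Count nodes per top-level branch (shared prefixes stored once):
  'j'-branch (jjg, jjgddggg, jjgddggggj, jjgddggjwg, jjgddgw, jjgddgwdg, jjgddgwdgg, jjgddgwdjg, jjgddgwdjjg, jwgjg): 25 nodes
  'w'-branch (wwd, wwddggg, wwddggw, wwddgwg, wwdgjggjj, wwdwwggddww, wwdwwgwjwj, wwdwwgwwgw): 31 nodes
Sum: 56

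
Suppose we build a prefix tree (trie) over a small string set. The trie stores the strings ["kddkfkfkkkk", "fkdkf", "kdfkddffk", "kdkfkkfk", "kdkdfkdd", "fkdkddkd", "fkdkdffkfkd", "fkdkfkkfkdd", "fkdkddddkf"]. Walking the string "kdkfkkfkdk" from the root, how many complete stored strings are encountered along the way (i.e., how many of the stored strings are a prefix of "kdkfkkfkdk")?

Walk "kdkfkkfkdk" from the root; an end-of-word marker is hit whenever a stored word is a prefix of "kdkfkkfkdk".
Prefixes of the query that are stored words: "kdkfkkfk"
Count: 1

1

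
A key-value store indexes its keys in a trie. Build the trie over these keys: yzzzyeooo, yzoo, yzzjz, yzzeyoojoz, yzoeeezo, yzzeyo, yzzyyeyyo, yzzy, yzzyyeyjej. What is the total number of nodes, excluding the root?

Trie structure (* marks end of a word):
(root)
└─ y
   └─ z
      ├─ o
      │  ├─ e
      │  │  └─ e
      │  │     └─ e
      │  │        └─ z
      │  │           └─ o *
      │  └─ o *
      └─ z
         ├─ e
         │  └─ y
         │     └─ o *
         │        └─ o
         │           └─ j
         │              └─ o
         │                 └─ z *
         ├─ j
         │  └─ z *
         ├─ y *
         │  └─ y
         │     └─ e
         │        └─ y
         │           ├─ j
         │           │  └─ e
         │           │     └─ j *
         │           └─ y
         │              └─ o *
         └─ z
            └─ y
               └─ e
                  └─ o
                     └─ o
                        └─ o *
Counting every labelled node above: 34.

34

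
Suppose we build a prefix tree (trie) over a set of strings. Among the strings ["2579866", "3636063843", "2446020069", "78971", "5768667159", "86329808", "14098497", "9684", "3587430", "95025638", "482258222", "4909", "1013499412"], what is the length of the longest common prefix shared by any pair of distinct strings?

1

Equivalently: take the maximum, over all pairs, of their longest common prefix length.
"1013499412" and "14098497" agree on "1" (1 characters) before diverging; nothing deeper is shared.
Longest shared-prefix length: 1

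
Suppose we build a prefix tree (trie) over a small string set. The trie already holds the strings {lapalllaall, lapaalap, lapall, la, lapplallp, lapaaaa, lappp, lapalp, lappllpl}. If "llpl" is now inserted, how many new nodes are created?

3

The longest prefix of "llpl" already in the trie is "l" (length 1).
Each of the 3 remaining characters creates one node.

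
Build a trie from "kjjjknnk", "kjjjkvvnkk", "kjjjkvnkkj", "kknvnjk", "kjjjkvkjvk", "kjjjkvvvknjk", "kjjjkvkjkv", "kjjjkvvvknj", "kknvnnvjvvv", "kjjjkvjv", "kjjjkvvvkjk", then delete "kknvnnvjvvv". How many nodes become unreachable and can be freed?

Walk "kknvnnvjvvv" from the leaf back toward the root, removing each node that no remaining word uses.
The suffix "nvjvvv" (6 nodes) is used only by "kknvnnvjvvv"; the node for "kknvn" still has the child "j", so pruning stops there.
Nodes removed: 6

6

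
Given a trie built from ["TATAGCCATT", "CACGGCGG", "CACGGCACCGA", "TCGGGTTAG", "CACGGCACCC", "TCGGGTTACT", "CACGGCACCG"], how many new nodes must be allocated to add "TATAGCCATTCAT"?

"TATAGCCATT" is already a path in the trie; the remaining "CAT" must be added.
So 13 − 10 = 3 new nodes.

3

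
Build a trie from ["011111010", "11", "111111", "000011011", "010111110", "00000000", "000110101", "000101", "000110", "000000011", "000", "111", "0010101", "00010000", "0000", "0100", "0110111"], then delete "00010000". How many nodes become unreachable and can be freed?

3

Walk "00010000" from the leaf back toward the root, removing each node that no remaining word uses.
The suffix "000" (3 nodes) is used only by "00010000"; the node for "00010" still has the child "1", so pruning stops there.
Nodes removed: 3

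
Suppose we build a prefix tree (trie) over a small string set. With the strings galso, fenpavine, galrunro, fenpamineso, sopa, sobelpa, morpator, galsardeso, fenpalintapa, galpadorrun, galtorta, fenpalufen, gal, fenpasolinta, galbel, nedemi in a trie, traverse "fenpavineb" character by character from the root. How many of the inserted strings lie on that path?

1

Walk "fenpavineb" from the root; an end-of-word marker is hit whenever a stored word is a prefix of "fenpavineb".
Prefixes of the query that are stored words: "fenpavine"
Count: 1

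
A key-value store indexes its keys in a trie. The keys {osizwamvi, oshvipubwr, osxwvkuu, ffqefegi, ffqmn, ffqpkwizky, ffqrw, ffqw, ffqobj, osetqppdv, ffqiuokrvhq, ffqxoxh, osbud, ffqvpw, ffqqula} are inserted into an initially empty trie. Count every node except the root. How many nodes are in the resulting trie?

Count nodes per top-level branch (shared prefixes stored once):
  'f'-branch (ffqefegi, ffqiuokrvhq, ffqmn, ffqobj, ffqpkwizky, ffqqula, ffqrw, ffqvpw, ffqw, ffqxoxh): 42 nodes
  'o'-branch (osbud, osetqppdv, oshvipubwr, osizwamvi, osxwvkuu): 33 nodes
Sum: 75

75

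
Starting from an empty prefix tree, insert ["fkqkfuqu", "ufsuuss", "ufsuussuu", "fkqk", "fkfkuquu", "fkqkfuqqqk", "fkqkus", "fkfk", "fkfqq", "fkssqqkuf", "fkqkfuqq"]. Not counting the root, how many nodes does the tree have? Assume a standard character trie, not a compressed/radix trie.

37

For each word, the new-node count is its length minus the longest prefix already in the trie:
  "fkqkfuqu" → 8 new (f, k, q, k, f, u, q, u)
  "ufsuuss" → 7 new (u, f, s, u, u, s, s)
  "ufsuussuu" → prefix "ufsuuss" already present; 2 new (u, u)
  "fkqk" → prefix "fkqk" already present; 0 new (none)
  "fkfkuquu" → prefix "fk" already present; 6 new (f, k, u, q, u, u)
  "fkqkfuqqqk" → prefix "fkqkfuq" already present; 3 new (q, q, k)
  "fkqkus" → prefix "fkqk" already present; 2 new (u, s)
  "fkfk" → prefix "fkfk" already present; 0 new (none)
  "fkfqq" → prefix "fkf" already present; 2 new (q, q)
  "fkssqqkuf" → prefix "fk" already present; 7 new (s, s, q, q, k, u, f)
  "fkqkfuqq" → prefix "fkqkfuqq" already present; 0 new (none)
Total nodes = 8 + 7 + 2 + 0 + 6 + 3 + 2 + 0 + 2 + 7 + 0 = 37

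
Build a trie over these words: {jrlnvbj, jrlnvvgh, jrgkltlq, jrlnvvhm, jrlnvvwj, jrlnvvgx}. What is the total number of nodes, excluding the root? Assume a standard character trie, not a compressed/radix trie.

21

Insert word by word; a character creates a node only if that edge doesn't already exist:
  "jrlnvbj" → 7 new (j, r, l, n, v, b, j)
  "jrlnvvgh" → prefix "jrlnv" already present; 3 new (v, g, h)
  "jrgkltlq" → prefix "jr" already present; 6 new (g, k, l, t, l, q)
  "jrlnvvhm" → prefix "jrlnvv" already present; 2 new (h, m)
  "jrlnvvwj" → prefix "jrlnvv" already present; 2 new (w, j)
  "jrlnvvgx" → prefix "jrlnvvg" already present; 1 new (x)
Total nodes = 7 + 3 + 6 + 2 + 2 + 1 = 21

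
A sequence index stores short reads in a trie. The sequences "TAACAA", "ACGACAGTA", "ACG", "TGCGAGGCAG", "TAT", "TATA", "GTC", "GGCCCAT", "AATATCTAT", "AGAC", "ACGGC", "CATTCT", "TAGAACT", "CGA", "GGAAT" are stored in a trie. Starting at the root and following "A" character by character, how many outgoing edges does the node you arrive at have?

3

Follow the path "A" to its node, then look at its outgoing edges.
Characters that immediately follow "A" among the stored strings: {A, C, G}.
That node has 3 child edges.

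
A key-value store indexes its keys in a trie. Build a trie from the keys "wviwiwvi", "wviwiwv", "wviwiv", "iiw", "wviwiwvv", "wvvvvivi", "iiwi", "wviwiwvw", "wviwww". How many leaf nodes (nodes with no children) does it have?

A leaf is a node with no children — equivalently, the end of a word that is not a proper prefix of any other stored word.
Those words: "iiwi", "wviwiv", "wviwiwvi", "wviwiwvv", "wviwiwvw", "wviwww", "wvvvvivi"
Leaf count: 7

7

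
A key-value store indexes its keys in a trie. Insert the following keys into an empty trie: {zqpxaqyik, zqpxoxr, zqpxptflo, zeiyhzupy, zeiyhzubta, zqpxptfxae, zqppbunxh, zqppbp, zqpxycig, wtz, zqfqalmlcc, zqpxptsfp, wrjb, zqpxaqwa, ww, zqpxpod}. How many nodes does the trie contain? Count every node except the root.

64

For each word, the new-node count is its length minus the longest prefix already in the trie:
  "zqpxaqyik" → 9 new (z, q, p, x, a, q, y, i, k)
  "zqpxoxr" → prefix "zqpx" already present; 3 new (o, x, r)
  "zqpxptflo" → prefix "zqpx" already present; 5 new (p, t, f, l, o)
  "zeiyhzupy" → prefix "z" already present; 8 new (e, i, y, h, z, u, p, y)
  "zeiyhzubta" → prefix "zeiyhzu" already present; 3 new (b, t, a)
  "zqpxptfxae" → prefix "zqpxptf" already present; 3 new (x, a, e)
  "zqppbunxh" → prefix "zqp" already present; 6 new (p, b, u, n, x, h)
  "zqppbp" → prefix "zqppb" already present; 1 new (p)
  "zqpxycig" → prefix "zqpx" already present; 4 new (y, c, i, g)
  "wtz" → 3 new (w, t, z)
  "zqfqalmlcc" → prefix "zq" already present; 8 new (f, q, a, l, m, l, c, c)
  "zqpxptsfp" → prefix "zqpxpt" already present; 3 new (s, f, p)
  "wrjb" → prefix "w" already present; 3 new (r, j, b)
  "zqpxaqwa" → prefix "zqpxaq" already present; 2 new (w, a)
  "ww" → prefix "w" already present; 1 new (w)
  "zqpxpod" → prefix "zqpxp" already present; 2 new (o, d)
Total nodes = 9 + 3 + 5 + 8 + 3 + 3 + 6 + 1 + 4 + 3 + 8 + 3 + 3 + 2 + 1 + 2 = 64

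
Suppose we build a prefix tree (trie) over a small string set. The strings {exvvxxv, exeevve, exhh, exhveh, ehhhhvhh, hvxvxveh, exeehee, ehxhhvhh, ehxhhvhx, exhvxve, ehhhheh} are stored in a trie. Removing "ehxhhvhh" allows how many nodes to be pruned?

After clearing the end-marker at "ehxhhvhh", prune upward until reaching a node still needed by another word.
The suffix "h" (1 node) is used only by "ehxhhvhh"; the node for "ehxhhvh" still has the child "x", so pruning stops there.
Nodes removed: 1

1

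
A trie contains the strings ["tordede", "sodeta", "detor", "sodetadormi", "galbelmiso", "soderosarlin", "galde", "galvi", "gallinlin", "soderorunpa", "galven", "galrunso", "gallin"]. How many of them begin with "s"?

4

Walk to "s"; the words in its subtree are exactly those with that prefix.
Matches: "soderorunpa", "soderosarlin", "sodeta", "sodetadormi"
Count: 4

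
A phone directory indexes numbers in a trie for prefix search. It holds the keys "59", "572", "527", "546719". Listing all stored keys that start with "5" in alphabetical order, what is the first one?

DFS of the "5" subtree visits, in order: "527", "546719", "572", "59"
Position 1: 527

527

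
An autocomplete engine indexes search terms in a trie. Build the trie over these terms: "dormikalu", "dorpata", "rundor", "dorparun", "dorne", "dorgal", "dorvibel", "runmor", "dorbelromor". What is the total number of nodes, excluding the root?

43

Count nodes per top-level branch (shared prefixes stored once):
  'd'-branch (dorbelromor, dorgal, dormikalu, dorne, dorparun, dorpata, dorvibel): 34 nodes
  'r'-branch (rundor, runmor): 9 nodes
Sum: 43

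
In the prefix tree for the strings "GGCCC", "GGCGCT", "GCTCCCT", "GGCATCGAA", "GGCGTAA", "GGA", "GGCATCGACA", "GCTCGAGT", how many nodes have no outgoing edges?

8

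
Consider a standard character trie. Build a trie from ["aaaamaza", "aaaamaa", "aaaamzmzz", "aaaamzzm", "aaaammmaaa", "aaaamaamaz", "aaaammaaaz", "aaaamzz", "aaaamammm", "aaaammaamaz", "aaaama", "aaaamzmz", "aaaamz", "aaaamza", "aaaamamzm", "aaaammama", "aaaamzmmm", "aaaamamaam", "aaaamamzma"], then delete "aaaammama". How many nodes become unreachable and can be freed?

Walk "aaaammama" from the leaf back toward the root, removing each node that no remaining word uses.
The suffix "ma" (2 nodes) is used only by "aaaammama"; the node for "aaaamma" still has the child "a", so pruning stops there.
Nodes removed: 2

2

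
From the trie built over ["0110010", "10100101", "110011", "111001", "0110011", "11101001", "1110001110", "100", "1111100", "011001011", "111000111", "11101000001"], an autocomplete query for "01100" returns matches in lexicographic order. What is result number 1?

0110010

Filter for "01100…" and sort: "0110010", "011001011", "0110011"
The 1st is 0110010.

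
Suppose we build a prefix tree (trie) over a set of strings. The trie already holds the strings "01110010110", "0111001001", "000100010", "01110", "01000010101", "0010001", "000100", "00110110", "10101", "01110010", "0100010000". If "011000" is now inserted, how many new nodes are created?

The longest prefix of "011000" already in the trie is "011" (length 3).
So 6 − 3 = 3 new nodes.

3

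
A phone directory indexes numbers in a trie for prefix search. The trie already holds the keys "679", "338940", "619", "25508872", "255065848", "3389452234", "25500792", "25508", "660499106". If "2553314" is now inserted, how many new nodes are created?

4

"255" is already a path in the trie; the remaining "3314" must be added.
So 7 − 3 = 4 new nodes.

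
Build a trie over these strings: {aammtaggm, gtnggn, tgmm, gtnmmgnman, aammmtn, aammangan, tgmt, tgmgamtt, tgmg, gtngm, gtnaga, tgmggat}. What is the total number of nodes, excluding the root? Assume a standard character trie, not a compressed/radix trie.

47

Count nodes per top-level branch (shared prefixes stored once):
  'a'-branch (aammangan, aammmtn, aammtaggm): 17 nodes
  'g'-branch (gtnaga, gtnggn, gtngm, gtnmmgnman): 17 nodes
  't'-branch (tgmg, tgmgamtt, tgmggat, tgmm, tgmt): 13 nodes
Sum: 47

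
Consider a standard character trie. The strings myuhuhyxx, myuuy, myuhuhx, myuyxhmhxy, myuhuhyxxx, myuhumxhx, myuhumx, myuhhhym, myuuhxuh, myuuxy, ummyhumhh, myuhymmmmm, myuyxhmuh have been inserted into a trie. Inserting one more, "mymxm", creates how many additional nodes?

Walking "mymxm" from the root, the first 2 characters ("my") follow existing edges; "m" is the first miss.
Each of the 3 remaining characters creates one node.

3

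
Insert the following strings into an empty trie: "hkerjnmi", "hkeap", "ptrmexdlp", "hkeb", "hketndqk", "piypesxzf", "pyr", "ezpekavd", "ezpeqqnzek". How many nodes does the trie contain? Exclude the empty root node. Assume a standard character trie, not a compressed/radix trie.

Trace insertions, counting only characters that open a new branch:
  "hkerjnmi" → 8 new (h, k, e, r, j, n, m, i)
  "hkeap" → prefix "hke" already present; 2 new (a, p)
  "ptrmexdlp" → 9 new (p, t, r, m, e, x, d, l, p)
  "hkeb" → prefix "hke" already present; 1 new (b)
  "hketndqk" → prefix "hke" already present; 5 new (t, n, d, q, k)
  "piypesxzf" → prefix "p" already present; 8 new (i, y, p, e, s, x, z, f)
  "pyr" → prefix "p" already present; 2 new (y, r)
  "ezpekavd" → 8 new (e, z, p, e, k, a, v, d)
  "ezpeqqnzek" → prefix "ezpe" already present; 6 new (q, q, n, z, e, k)
Total nodes = 8 + 2 + 9 + 1 + 5 + 8 + 2 + 8 + 6 = 49

49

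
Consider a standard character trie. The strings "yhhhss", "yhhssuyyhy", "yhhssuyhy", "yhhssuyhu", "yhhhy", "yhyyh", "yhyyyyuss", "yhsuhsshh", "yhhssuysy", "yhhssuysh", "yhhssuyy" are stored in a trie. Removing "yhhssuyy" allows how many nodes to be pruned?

0

A node on "yhhssuyy"'s path can go only if nothing else ends at it or branches off below it.
Every node on "yhhssuyy" is still needed (e.g. by "yhhssuyyhy"), so nothing is freed.
Nodes removed: 0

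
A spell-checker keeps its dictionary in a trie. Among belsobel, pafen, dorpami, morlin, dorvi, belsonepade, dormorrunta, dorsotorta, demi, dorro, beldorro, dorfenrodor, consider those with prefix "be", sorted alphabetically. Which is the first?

beldorro

DFS of the "be" subtree visits, in order: "beldorro", "belsobel", "belsonepade"
Position 1: beldorro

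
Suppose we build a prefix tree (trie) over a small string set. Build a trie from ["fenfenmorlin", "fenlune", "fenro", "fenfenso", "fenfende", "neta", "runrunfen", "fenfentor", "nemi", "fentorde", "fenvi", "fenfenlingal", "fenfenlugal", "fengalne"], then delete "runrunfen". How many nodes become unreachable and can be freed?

9

A node on "runrunfen"'s path can go only if nothing else ends at it or branches off below it.
No other word shares any prefix with "runrunfen", so all 9 of its nodes go.
Nodes removed: 9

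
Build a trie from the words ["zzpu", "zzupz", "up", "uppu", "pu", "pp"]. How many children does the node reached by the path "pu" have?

The children of the "pu" node are the distinct next characters among strings starting with "pu".
No stored string extends past "pu".
That node has 0 child edges.

0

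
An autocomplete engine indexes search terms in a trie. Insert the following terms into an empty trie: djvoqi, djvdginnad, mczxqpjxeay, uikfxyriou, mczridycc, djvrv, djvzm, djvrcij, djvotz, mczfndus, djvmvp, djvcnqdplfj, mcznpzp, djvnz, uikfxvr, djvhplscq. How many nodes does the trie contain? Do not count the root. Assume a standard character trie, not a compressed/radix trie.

79

Insert word by word; a character creates a node only if that edge doesn't already exist:
  "djvoqi" → 6 new (d, j, v, o, q, i)
  "djvdginnad" → prefix "djv" already present; 7 new (d, g, i, n, n, a, d)
  "mczxqpjxeay" → 11 new (m, c, z, x, q, p, j, x, e, a, y)
  "uikfxyriou" → 10 new (u, i, k, f, x, y, r, i, o, u)
  "mczridycc" → prefix "mcz" already present; 6 new (r, i, d, y, c, c)
  "djvrv" → prefix "djv" already present; 2 new (r, v)
  "djvzm" → prefix "djv" already present; 2 new (z, m)
  "djvrcij" → prefix "djvr" already present; 3 new (c, i, j)
  "djvotz" → prefix "djvo" already present; 2 new (t, z)
  "mczfndus" → prefix "mcz" already present; 5 new (f, n, d, u, s)
  "djvmvp" → prefix "djv" already present; 3 new (m, v, p)
  "djvcnqdplfj" → prefix "djv" already present; 8 new (c, n, q, d, p, l, f, j)
  "mcznpzp" → prefix "mcz" already present; 4 new (n, p, z, p)
  "djvnz" → prefix "djv" already present; 2 new (n, z)
  "uikfxvr" → prefix "uikfx" already present; 2 new (v, r)
  "djvhplscq" → prefix "djv" already present; 6 new (h, p, l, s, c, q)
Total nodes = 6 + 7 + 11 + 10 + 6 + 2 + 2 + 3 + 2 + 5 + 3 + 8 + 4 + 2 + 2 + 6 = 79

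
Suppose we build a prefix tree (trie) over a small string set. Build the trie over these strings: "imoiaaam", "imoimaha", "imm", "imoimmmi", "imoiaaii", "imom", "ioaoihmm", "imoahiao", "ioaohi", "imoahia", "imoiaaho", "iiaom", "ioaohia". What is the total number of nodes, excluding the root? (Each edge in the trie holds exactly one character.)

Trie structure (* marks end of a word):
(root)
└─ i
   ├─ i
   │  └─ a
   │     └─ o
   │        └─ m *
   ├─ m
   │  ├─ m *
   │  └─ o
   │     ├─ a
   │     │  └─ h
   │     │     └─ i
   │     │        └─ a *
   │     │           └─ o *
   │     ├─ i
   │     │  ├─ a
   │     │  │  └─ a
   │     │  │     ├─ a
   │     │  │     │  └─ m *
   │     │  │     ├─ h
   │     │  │     │  └─ o *
   │     │  │     └─ i
   │     │  │        └─ i *
   │     │  └─ m
   │     │     ├─ a
   │     │     │  └─ h
   │     │     │     └─ a *
   │     │     └─ m
   │     │        └─ m
   │     │           └─ i *
   │     └─ m *
   └─ o
      └─ a
         └─ o
            ├─ h
            │  └─ i *
            │     └─ a *
            └─ i
               └─ h
                  └─ m
                     └─ m *
Counting every labelled node above: 40.

40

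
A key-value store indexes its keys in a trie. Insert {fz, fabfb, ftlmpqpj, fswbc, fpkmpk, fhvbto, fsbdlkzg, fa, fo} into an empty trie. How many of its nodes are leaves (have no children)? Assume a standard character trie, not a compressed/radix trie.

8

A leaf is a node with no children — equivalently, the end of a word that is not a proper prefix of any other stored word.
Those words: "fabfb", "fhvbto", "fo", "fpkmpk", "fsbdlkzg", "fswbc", "ftlmpqpj", "fz"
Leaf count: 8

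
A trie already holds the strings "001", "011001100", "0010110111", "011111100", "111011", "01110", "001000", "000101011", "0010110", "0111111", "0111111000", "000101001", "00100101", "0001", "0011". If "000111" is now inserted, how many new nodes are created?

2

"0001" is already a path in the trie; the remaining "11" must be added.
Each of the 2 remaining characters creates one node.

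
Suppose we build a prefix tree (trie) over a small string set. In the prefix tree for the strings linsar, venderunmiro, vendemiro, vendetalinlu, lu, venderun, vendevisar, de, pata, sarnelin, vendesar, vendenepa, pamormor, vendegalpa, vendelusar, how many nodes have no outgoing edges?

Leaves are exactly the stored words that no other stored word extends.
Those words: "de", "linsar", "lu", "pamormor", "pata", "sarnelin", "vendegalpa", "vendelusar", "vendemiro", "vendenepa", "venderunmiro", "vendesar", "vendetalinlu", "vendevisar"
Leaf count: 14

14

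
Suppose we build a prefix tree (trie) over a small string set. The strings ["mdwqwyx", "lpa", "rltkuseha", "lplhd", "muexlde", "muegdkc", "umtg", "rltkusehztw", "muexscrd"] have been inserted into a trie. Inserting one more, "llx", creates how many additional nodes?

2

"l" is already a path in the trie; the remaining "lx" must be added.
Each of the 2 remaining characters creates one node.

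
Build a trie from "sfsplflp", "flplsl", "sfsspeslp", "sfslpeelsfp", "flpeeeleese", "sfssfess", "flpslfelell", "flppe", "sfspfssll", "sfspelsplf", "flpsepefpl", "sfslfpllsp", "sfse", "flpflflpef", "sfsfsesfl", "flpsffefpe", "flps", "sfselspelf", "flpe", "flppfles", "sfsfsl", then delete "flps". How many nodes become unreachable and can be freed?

0

A node on "flps"'s path can go only if nothing else ends at it or branches off below it.
Every node on "flps" is still needed (e.g. by "flpslfelell"), so nothing is freed.
Nodes removed: 0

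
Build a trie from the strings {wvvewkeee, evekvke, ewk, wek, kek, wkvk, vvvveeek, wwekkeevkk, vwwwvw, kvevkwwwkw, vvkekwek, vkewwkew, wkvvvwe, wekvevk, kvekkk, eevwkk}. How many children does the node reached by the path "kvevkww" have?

Walk "kvevkww" from the root, arriving at one node.
Characters that immediately follow "kvevkww" among the stored strings: {w}.
That node has 1 child edge.

1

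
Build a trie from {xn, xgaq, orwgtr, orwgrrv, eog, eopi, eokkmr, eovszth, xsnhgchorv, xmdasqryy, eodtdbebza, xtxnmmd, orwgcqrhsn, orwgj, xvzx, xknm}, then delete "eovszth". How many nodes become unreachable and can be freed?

A node on "eovszth"'s path can go only if nothing else ends at it or branches off below it.
The suffix "vszth" (5 nodes) is used only by "eovszth"; the node for "eo" still has the child "g", so pruning stops there.
Nodes removed: 5

5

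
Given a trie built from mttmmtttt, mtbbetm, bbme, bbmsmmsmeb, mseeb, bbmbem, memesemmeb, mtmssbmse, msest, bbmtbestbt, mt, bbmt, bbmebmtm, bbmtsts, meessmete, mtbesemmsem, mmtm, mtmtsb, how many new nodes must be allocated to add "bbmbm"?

"bbmb" is already a path in the trie; the remaining "m" must be added.
So 5 − 4 = 1 new nodes.

1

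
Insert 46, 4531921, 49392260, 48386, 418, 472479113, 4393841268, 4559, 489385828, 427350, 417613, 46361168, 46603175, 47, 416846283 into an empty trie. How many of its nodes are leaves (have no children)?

13

A leaf is a node with no children — equivalently, the end of a word that is not a proper prefix of any other stored word.
Those words: "416846283", "417613", "418", "427350", "4393841268", "4531921", "4559", "46361168", "46603175", "472479113", "48386", "489385828", "49392260"
Leaf count: 13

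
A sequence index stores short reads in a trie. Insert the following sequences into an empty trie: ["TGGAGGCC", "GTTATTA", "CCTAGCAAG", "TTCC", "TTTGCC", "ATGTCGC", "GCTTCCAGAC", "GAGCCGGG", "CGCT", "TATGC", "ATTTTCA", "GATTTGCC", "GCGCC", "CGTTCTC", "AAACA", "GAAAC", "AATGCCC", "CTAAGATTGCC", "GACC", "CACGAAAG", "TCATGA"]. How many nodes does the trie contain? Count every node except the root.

Count nodes per top-level branch (shared prefixes stored once):
  'A'-branch (AAACA, AATGCCC, ATGTCGC, ATTTTCA): 21 nodes
  'C'-branch (CACGAAAG, CCTAGCAAG, CGCT, CGTTCTC, CTAAGATTGCC): 34 nodes
  'G'-branch (GAAAC, GACC, GAGCCGGG, GATTTGCC, GCGCC, GCTTCCAGAC, GTTATTA): 37 nodes
  'T'-branch (TATGC, TCATGA, TGGAGGCC, TTCC, TTTGCC): 24 nodes
Sum: 116

116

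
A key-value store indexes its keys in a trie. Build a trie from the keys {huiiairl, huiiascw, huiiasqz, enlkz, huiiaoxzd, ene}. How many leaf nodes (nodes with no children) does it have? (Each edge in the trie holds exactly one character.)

A leaf is a node with no children — equivalently, the end of a word that is not a proper prefix of any other stored word.
Those words: "ene", "enlkz", "huiiairl", "huiiaoxzd", "huiiascw", "huiiasqz"
Leaf count: 6

6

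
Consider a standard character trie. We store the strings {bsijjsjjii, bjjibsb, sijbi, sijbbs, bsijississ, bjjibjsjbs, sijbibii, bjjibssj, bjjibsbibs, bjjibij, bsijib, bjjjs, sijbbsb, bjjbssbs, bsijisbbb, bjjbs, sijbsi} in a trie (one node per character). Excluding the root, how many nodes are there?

58

Count nodes per top-level branch (shared prefixes stored once):
  'b'-branch (bjjbs, bjjbssbs, bjjibij, bjjibjsjbs, bjjibsb, bjjibsbibs, bjjibssj, bjjjs, bsijib, bsijisbbb, bsijississ, bsijjsjjii): 45 nodes
  's'-branch (sijbbs, sijbbsb, sijbi, sijbibii, sijbsi): 13 nodes
Sum: 58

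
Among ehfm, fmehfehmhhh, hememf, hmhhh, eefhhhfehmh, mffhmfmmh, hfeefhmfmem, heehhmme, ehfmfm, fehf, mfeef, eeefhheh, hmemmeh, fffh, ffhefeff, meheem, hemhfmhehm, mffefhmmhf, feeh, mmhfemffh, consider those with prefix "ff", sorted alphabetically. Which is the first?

fffh

DFS of the "ff" subtree visits, in order: "fffh", "ffhefeff"
The 1st is fffh.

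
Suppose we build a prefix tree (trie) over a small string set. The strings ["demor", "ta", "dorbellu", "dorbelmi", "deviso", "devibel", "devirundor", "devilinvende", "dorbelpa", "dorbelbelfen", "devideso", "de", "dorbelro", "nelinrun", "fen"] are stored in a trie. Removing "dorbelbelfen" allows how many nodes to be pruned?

6

After clearing the end-marker at "dorbelbelfen", prune upward until reaching a node still needed by another word.
The suffix "belfen" (6 nodes) is used only by "dorbelbelfen"; the node for "dorbel" still has the child "l", so pruning stops there.
Nodes removed: 6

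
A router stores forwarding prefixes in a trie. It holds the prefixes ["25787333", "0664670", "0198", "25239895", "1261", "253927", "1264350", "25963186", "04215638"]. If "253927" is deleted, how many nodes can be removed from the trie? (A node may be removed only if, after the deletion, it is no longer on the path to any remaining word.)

After clearing the end-marker at "253927", prune upward until reaching a node still needed by another word.
The suffix "3927" (4 nodes) is used only by "253927"; the node for "25" still has the child "7", so pruning stops there.
Nodes removed: 4

4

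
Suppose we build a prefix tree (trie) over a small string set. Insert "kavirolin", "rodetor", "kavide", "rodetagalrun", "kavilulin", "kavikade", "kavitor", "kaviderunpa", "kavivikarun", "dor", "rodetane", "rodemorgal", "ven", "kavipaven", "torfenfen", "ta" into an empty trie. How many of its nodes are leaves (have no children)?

A leaf is a node with no children — equivalently, the end of a word that is not a proper prefix of any other stored word.
Those words: "dor", "kaviderunpa", "kavikade", "kavilulin", "kavipaven", "kavirolin", "kavitor", "kavivikarun", "rodemorgal", "rodetagalrun", "rodetane", "rodetor", "ta", "torfenfen", "ven"
Leaf count: 15

15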